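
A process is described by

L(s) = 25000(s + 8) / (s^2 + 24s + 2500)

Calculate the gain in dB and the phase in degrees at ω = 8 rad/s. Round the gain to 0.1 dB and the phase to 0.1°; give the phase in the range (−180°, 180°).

At s = jω = j8:
zero (s+8): 8 + j8 → |·| = √(8²+8²) = √128 ≈ 11.314, ∠ = arctan(8/8) ≈ 45.00°
quadratic: (j8)² + 24·j8 + 2500 = 2436 + j192 → |·| ≈ 2443.6, ∠ ≈ 4.51°
|L| = 25000 · 11.314 / 2443.6 ≈ 115.75
Gain = 20 log₁₀(115.75) ≈ 41.27 dB
∠L = 45.00° − 4.51° = 40.49°

41.3 dB, 40.5°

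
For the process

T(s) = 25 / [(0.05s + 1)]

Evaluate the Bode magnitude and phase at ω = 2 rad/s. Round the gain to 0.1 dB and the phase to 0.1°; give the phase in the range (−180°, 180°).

27.9 dB, -5.7°

At ω = 2 rad/s:
pole (1 + j2·0.05) = 1 + j0.1 → |·| ≈ 1.005, ∠ ≈ 5.71°
|T| = 25 · 1 / (1.005) ≈ 24.876
Gain = 20 log₁₀(24.876) ≈ 27.92 dB
∠T = (0°) − (5.71°) = -5.71°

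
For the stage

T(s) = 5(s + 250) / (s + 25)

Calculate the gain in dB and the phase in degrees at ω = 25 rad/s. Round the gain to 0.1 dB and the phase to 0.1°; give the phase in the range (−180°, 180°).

31.0 dB, -39.3°

At s = jω = j25:
zero (s+250): 250 + j25 → |·| = √(250²+25²) = √63125 ≈ 251.25, ∠ = arctan(25/250) ≈ 5.71°
pole (s+25): 25 + j25 → |·| = √(25²+25²) = √1250 ≈ 35.355, ∠ = arctan(25/25) ≈ 45.00°
|T| = 5 · 251.25 / 35.355 ≈ 35.532
Gain = 20 log₁₀(35.532) ≈ 31.01 dB
∠T = 5.71° − 45.00° = -39.29°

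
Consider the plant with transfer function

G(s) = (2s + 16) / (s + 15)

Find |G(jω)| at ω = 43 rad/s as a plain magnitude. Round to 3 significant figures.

Substitute s = j43:
Numerator: 2(j43) + 16 = 16 + j86
Denominator: (j43) + 15 = 15 + j43
|N| = √(16² + 86²) ≈ 87.476, ∠N ≈ 79.46°
|D| = √(15² + 43²) ≈ 45.541, ∠D ≈ 70.77°
|G| = 87.476 / 45.541 ≈ 1.9208

1.92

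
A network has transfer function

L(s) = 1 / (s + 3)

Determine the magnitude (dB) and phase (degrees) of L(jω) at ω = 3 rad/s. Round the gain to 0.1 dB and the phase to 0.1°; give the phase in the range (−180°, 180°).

At s = jω = j3:
pole (s+3): 3 + j3 → |·| = √(3²+3²) = √18 ≈ 4.2426, ∠ = arctan(3/3) ≈ 45.00°
|L| = 1 / 4.2426 ≈ 0.2357
Gain = 20 log₁₀(0.2357) ≈ -12.55 dB
∠L = 0.00° − 45.00° = -45.00°

-12.6 dB, -45.0°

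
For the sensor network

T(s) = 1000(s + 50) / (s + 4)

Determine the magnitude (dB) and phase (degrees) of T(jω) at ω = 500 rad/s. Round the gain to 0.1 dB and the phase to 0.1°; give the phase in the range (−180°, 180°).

At s = jω = j500:
zero (s+50): 50 + j500 → |·| = √(50²+500²) = √252500 ≈ 502.49, ∠ = arctan(500/50) ≈ 84.29°
pole (s+4): 4 + j500 → |·| = √(4²+500²) = √250016 ≈ 500.02, ∠ = arctan(500/4) ≈ 89.54°
|T| = 1000 · 502.49 / 500.02 ≈ 1004.9
Gain = 20 log₁₀(1004.9) ≈ 60.04 dB
∠T = 84.29° − 89.54° = -5.25°

60.0 dB, -5.3°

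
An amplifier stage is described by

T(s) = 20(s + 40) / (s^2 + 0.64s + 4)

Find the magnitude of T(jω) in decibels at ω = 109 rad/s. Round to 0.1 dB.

At s = jω = j109:
zero (s+40): 40 + j109 → |·| = √(40²+109²) = √13481 ≈ 116.11, ∠ = arctan(109/40) ≈ 69.85°
quadratic: (j109)² + 0.64·j109 + 4 = -11877 + j69.76 → |·| ≈ 11877, ∠ ≈ 179.66°
|T| = 20 · 116.11 / 11877 ≈ 0.19552
Gain = 20 log₁₀(0.19552) ≈ -14.18 dB

-14.2 dB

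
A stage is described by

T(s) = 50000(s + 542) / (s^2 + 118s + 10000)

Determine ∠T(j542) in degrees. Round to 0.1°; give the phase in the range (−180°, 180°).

At s = jω = j542:
zero (s+542): 542 + j542 → |·| = √(542²+542²) = √587528 ≈ 766.5, ∠ = arctan(542/542) ≈ 45.00°
quadratic: (j542)² + 118·j542 + 10000 = -283764 + j63956 → |·| ≈ 2.9088e+05, ∠ ≈ 167.30°
∠T = 45.00° − 167.30° = -122.30°

-122.3°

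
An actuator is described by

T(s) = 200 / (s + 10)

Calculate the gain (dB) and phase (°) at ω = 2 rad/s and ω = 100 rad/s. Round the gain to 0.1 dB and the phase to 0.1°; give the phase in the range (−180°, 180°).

ω = 2: 25.9 dB, -11.3°; ω = 100: 6.0 dB, -84.3°

Substitute s = j2:
Numerator: 200 = 200 + j0
Denominator: (j2) + 10 = 10 + j2
|N| = √(200² + 0²) ≈ 200, ∠N ≈ 0.00°
|D| = √(10² + 2²) ≈ 10.198, ∠D ≈ 11.31°
|T| = 200 / 10.198 ≈ 19.612
Gain = 20 log₁₀(19.612) ≈ 25.85 dB
∠T = 0.00° − 11.31° = -11.31°

Substitute s = j100:
Numerator: 200 = 200 + j0
Denominator: (j100) + 10 = 10 + j100
|N| = √(200² + 0²) ≈ 200, ∠N ≈ 0.00°
|D| = √(10² + 100²) ≈ 100.5, ∠D ≈ 84.29°
|T| = 200 / 100.5 ≈ 1.99
Gain = 20 log₁₀(1.99) ≈ 5.98 dB
∠T = 0.00° − 84.29° = -84.29°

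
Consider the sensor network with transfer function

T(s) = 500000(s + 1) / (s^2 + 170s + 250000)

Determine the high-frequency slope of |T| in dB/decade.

Each pole contributes −20 dB/decade at high frequency; each zero contributes +20 dB/decade.
Net: 1 zero(s) − 2 pole(s) → -20 dB/decade.

-20 dB/decade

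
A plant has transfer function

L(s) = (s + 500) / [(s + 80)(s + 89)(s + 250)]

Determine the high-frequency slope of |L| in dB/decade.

-40 dB/decade

Each pole contributes −20 dB/decade at high frequency; each zero contributes +20 dB/decade.
Net: 1 zero(s) − 3 pole(s) → -40 dB/decade.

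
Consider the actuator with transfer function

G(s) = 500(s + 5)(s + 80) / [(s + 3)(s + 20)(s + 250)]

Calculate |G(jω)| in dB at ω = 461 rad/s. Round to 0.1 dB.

-0.3 dB

At s = jω = j461:
zero (s+5): 5 + j461 → |·| = √(5²+461²) = √212546 ≈ 461.03, ∠ = arctan(461/5) ≈ 89.38°
zero (s+80): 80 + j461 → |·| = √(80²+461²) = √218921 ≈ 467.89, ∠ = arctan(461/80) ≈ 80.16°
pole (s+3): 3 + j461 → |·| = √(3²+461²) = √212530 ≈ 461.01, ∠ = arctan(461/3) ≈ 89.63°
pole (s+20): 20 + j461 → |·| = √(20²+461²) = √212921 ≈ 461.43, ∠ = arctan(461/20) ≈ 87.52°
pole (s+250): 250 + j461 → |·| = √(250²+461²) = √275021 ≈ 524.42, ∠ = arctan(461/250) ≈ 61.53°
|G| = 500 · 2.1571e+05 / 1.1156e+08 ≈ 0.96679
Gain = 20 log₁₀(0.96679) ≈ -0.29 dB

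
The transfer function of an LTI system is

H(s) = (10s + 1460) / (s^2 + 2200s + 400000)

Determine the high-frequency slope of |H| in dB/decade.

-20 dB/decade

Each pole contributes −20 dB/decade at high frequency; each zero contributes +20 dB/decade.
Net: 1 zero(s) − 2 pole(s) → -20 dB/decade.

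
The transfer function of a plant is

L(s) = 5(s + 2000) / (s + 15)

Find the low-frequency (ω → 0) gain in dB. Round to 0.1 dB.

56.5 dB

L(0) = 5·2000 / (15) ≈ 666.67
20 log₁₀(666.67) ≈ 56.48 dB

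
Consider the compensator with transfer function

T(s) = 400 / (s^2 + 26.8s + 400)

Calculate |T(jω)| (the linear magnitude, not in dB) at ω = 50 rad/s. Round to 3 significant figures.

0.161

At s = jω = j50:
quadratic: (j50)² + 26.8·j50 + 400 = -2100 + j1340 → |·| ≈ 2491.1, ∠ ≈ 147.46°
|T| = 400 / 2491.1 ≈ 0.16057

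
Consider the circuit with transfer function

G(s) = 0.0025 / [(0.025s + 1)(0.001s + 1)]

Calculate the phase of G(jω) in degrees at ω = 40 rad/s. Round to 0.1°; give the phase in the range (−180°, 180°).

At ω = 40 rad/s:
pole (1 + j40·0.025) = 1 + j1 → |·| ≈ 1.4142, ∠ ≈ 45.00°
pole (1 + j40·0.001) = 1 + j0.04 → |·| ≈ 1.0008, ∠ ≈ 2.29°
∠G = (0°) − (45.00° + 2.29°) = -47.29°

-47.3°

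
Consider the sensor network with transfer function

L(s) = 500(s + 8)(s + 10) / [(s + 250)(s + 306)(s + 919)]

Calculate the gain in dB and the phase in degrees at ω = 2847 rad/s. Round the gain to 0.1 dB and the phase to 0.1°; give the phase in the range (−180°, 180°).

-15.6 dB, -61.3°

At s = jω = j2847:
zero (s+8): 8 + j2847 → |·| = √(8²+2847²) = √8105473 ≈ 2847, ∠ = arctan(2847/8) ≈ 89.84°
zero (s+10): 10 + j2847 → |·| = √(10²+2847²) = √8105509 ≈ 2847, ∠ = arctan(2847/10) ≈ 89.80°
pole (s+250): 250 + j2847 → |·| = √(250²+2847²) = √8167909 ≈ 2858, ∠ = arctan(2847/250) ≈ 84.98°
pole (s+306): 306 + j2847 → |·| = √(306²+2847²) = √8199045 ≈ 2863.4, ∠ = arctan(2847/306) ≈ 83.87°
pole (s+919): 919 + j2847 → |·| = √(919²+2847²) = √8949970 ≈ 2991.7, ∠ = arctan(2847/919) ≈ 72.11°
|L| = 500 · 8.1054e+06 / 2.4483e+10 ≈ 0.16553
Gain = 20 log₁₀(0.16553) ≈ -15.62 dB
∠L = 179.64° − 240.96° = -61.32°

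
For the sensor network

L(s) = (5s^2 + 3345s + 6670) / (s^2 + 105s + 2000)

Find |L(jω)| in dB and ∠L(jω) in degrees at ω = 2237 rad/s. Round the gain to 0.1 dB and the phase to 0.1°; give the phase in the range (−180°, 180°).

14.3 dB, -14.0°

Substitute s = j2237:
Numerator: 5(j2237)^2 + 3345(j2237) + 6670 = -25014175 + j7482765
Denominator: (j2237)^2 + 105(j2237) + 2000 = -5002169 + j234885
|N| = √(25014175² + 7482765²) ≈ 2.6109e+07, ∠N ≈ 163.35°
|D| = √(5002169² + 234885²) ≈ 5.0077e+06, ∠D ≈ 177.31°
|L| = 2.6109e+07 / 5.0077e+06 ≈ 5.2138
Gain = 20 log₁₀(5.2138) ≈ 14.34 dB
∠L = 163.35° − 177.31° = -13.96°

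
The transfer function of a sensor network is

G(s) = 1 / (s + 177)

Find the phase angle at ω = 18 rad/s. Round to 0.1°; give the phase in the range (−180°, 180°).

Substitute s = j18:
Numerator: 1 = 1 + j0
Denominator: (j18) + 177 = 177 + j18
|N| = √(1² + 0²) ≈ 1, ∠N ≈ 0.00°
|D| = √(177² + 18²) ≈ 177.91, ∠D ≈ 5.81°
∠G = 0.00° − 5.81° = -5.81°

-5.8°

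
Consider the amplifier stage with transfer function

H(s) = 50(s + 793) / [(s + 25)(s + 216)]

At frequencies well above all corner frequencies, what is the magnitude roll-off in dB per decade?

Each pole contributes −20 dB/decade at high frequency; each zero contributes +20 dB/decade.
Net: 1 zero(s) − 2 pole(s) → -20 dB/decade.

-20 dB/decade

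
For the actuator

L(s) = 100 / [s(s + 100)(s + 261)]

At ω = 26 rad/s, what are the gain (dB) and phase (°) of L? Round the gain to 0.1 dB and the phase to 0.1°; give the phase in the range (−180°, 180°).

-77.0 dB, -110.3°

At s = jω = j26:
pole (s+100): 100 + j26 → |·| = √(100²+26²) = √10676 ≈ 103.32, ∠ = arctan(26/100) ≈ 14.57°
pole (s+261): 261 + j26 → |·| = √(261²+26²) = √68797 ≈ 262.29, ∠ = arctan(26/261) ≈ 5.69°
pole at origin: |s| = 26, ∠ = 90.00° (in denominator)
|L| = 100 / 7.0459e+05 ≈ 0.00014193
Gain = 20 log₁₀(0.00014193) ≈ -76.96 dB
∠L = 0.00° − 110.26° = -110.26°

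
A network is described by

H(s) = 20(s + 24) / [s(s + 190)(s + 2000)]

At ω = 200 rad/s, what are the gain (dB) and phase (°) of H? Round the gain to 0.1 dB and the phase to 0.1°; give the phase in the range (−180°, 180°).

At s = jω = j200:
zero (s+24): 24 + j200 → |·| = √(24²+200²) = √40576 ≈ 201.43, ∠ = arctan(200/24) ≈ 83.16°
pole (s+190): 190 + j200 → |·| = √(190²+200²) = √76100 ≈ 275.86, ∠ = arctan(200/190) ≈ 46.47°
pole (s+2000): 2000 + j200 → |·| = √(2000²+200²) = √4040000 ≈ 2010, ∠ = arctan(200/2000) ≈ 5.71°
pole at origin: |s| = 200, ∠ = 90.00° (in denominator)
|H| = 20 · 201.43 / 1.109e+08 ≈ 3.6326e-05
Gain = 20 log₁₀(3.6326e-05) ≈ -88.80 dB
∠H = 83.16° − 142.18° = -59.02°

-88.8 dB, -59.0°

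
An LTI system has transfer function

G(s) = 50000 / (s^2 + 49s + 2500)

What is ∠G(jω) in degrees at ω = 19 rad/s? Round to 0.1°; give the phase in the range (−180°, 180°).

-23.5°

At s = jω = j19:
quadratic: (j19)² + 49·j19 + 2500 = 2139 + j931 → |·| ≈ 2332.8, ∠ ≈ 23.52°
∠G = 0.00° − 23.52° = -23.52°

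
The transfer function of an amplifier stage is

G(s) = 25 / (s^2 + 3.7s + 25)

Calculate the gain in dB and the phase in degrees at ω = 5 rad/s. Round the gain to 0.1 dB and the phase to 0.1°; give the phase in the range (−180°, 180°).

2.6 dB, -90.0°

At s = jω = j5:
quadratic: (j5)² + 3.7·j5 + 25 = 0 + j18.5 → |·| ≈ 18.5, ∠ ≈ 90.00°
|G| = 25 / 18.5 ≈ 1.3514
Gain = 20 log₁₀(1.3514) ≈ 2.62 dB
∠G = 0.00° − 90.00° = -90.00°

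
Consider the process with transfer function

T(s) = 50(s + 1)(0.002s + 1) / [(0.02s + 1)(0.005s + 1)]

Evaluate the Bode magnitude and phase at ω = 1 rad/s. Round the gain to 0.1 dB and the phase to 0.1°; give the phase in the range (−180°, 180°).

37.0 dB, 43.7°

At ω = 1 rad/s:
zero (1 + j1·1) = 1 + j1 → |·| ≈ 1.4142, ∠ ≈ 45.00°
zero (1 + j1·0.002) = 1 + j0.002 → |·| ≈ 1, ∠ ≈ 0.11°
pole (1 + j1·0.02) = 1 + j0.02 → |·| ≈ 1.0002, ∠ ≈ 1.15°
pole (1 + j1·0.005) = 1 + j0.005 → |·| ≈ 1, ∠ ≈ 0.29°
|T| = 50 · 1.4142 · 1 / (1.0002 · 1) ≈ 70.696
Gain = 20 log₁₀(70.696) ≈ 36.99 dB
∠T = (45.00° + 0.11°) − (1.15° + 0.29°) = 43.67°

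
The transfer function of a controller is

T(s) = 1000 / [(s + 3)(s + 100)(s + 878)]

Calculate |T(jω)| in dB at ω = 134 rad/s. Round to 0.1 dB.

-86.0 dB

At s = jω = j134:
pole (s+3): 3 + j134 → |·| = √(3²+134²) = √17965 ≈ 134.03, ∠ = arctan(134/3) ≈ 88.72°
pole (s+100): 100 + j134 → |·| = √(100²+134²) = √27956 ≈ 167.2, ∠ = arctan(134/100) ≈ 53.27°
pole (s+878): 878 + j134 → |·| = √(878²+134²) = √788840 ≈ 888.17, ∠ = arctan(134/878) ≈ 8.68°
|T| = 1000 / 1.9904e+07 ≈ 5.0241e-05
Gain = 20 log₁₀(5.0241e-05) ≈ -85.98 dB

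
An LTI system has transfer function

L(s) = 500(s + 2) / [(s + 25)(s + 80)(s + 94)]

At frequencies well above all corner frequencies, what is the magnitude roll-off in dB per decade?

-40 dB/decade

Each pole contributes −20 dB/decade at high frequency; each zero contributes +20 dB/decade.
Net: 1 zero(s) − 3 pole(s) → -40 dB/decade.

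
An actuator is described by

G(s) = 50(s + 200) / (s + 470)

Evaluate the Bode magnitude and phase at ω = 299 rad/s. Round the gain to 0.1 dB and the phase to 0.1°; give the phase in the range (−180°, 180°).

30.2 dB, 23.8°

At s = jω = j299:
zero (s+200): 200 + j299 → |·| = √(200²+299²) = √129401 ≈ 359.72, ∠ = arctan(299/200) ≈ 56.22°
pole (s+470): 470 + j299 → |·| = √(470²+299²) = √310301 ≈ 557.05, ∠ = arctan(299/470) ≈ 32.46°
|G| = 50 · 359.72 / 557.05 ≈ 32.288
Gain = 20 log₁₀(32.288) ≈ 30.18 dB
∠G = 56.22° − 32.46° = 23.76°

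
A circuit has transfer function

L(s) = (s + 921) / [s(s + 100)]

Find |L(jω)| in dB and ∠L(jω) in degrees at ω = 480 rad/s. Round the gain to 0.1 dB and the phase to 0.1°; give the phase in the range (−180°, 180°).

-47.1 dB, -140.7°

At s = jω = j480:
zero (s+921): 921 + j480 → |·| = √(921²+480²) = √1078641 ≈ 1038.6, ∠ = arctan(480/921) ≈ 27.53°
pole (s+100): 100 + j480 → |·| = √(100²+480²) = √240400 ≈ 490.31, ∠ = arctan(480/100) ≈ 78.23°
pole at origin: |s| = 480, ∠ = 90.00° (in denominator)
|L| = 1 · 1038.6 / 2.3535e+05 ≈ 0.004413
Gain = 20 log₁₀(0.004413) ≈ -47.11 dB
∠L = 27.53° − 168.23° = -140.70°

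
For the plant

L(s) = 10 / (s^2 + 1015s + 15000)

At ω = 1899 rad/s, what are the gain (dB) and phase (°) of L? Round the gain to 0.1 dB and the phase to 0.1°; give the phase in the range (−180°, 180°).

-112.2 dB, -151.8°

Substitute s = j1899:
Numerator: 10 = 10 + j0
Denominator: (j1899)^2 + 1015(j1899) + 15000 = -3591201 + j1927485
|N| = √(10² + 0²) ≈ 10, ∠N ≈ 0.00°
|D| = √(3591201² + 1927485²) ≈ 4.0758e+06, ∠D ≈ 151.78°
|L| = 10 / 4.0758e+06 ≈ 2.4535e-06
Gain = 20 log₁₀(2.4535e-06) ≈ -112.20 dB
∠L = 0.00° − 151.78° = -151.78°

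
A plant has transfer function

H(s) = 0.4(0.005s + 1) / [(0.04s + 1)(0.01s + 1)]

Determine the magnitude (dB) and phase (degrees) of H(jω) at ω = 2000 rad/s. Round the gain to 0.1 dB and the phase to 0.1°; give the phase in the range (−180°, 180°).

-52.0 dB, -92.1°

At ω = 2000 rad/s:
zero (1 + j2000·0.005) = 1 + j10 → |·| ≈ 10.05, ∠ ≈ 84.29°
pole (1 + j2000·0.04) = 1 + j80 → |·| ≈ 80.006, ∠ ≈ 89.28°
pole (1 + j2000·0.01) = 1 + j20 → |·| ≈ 20.025, ∠ ≈ 87.14°
|H| = 0.4 · 10.05 / (80.006 · 20.025) ≈ 0.0025092
Gain = 20 log₁₀(0.0025092) ≈ -52.01 dB
∠H = (84.29°) − (89.28° + 87.14°) = -92.13°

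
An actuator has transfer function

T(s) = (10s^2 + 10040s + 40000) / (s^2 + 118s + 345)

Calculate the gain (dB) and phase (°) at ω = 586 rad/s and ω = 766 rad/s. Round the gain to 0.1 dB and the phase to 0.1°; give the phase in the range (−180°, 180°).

ω = 586: 25.8 dB, -48.6°; ω = 766: 24.2 dB, -44.1°

Substitute s = j586:
Numerator: 10(j586)^2 + 10040(j586) + 40000 = -3393960 + j5883440
Denominator: (j586)^2 + 118(j586) + 345 = -343051 + j69148
|N| = √(3393960² + 5883440²) ≈ 6.7922e+06, ∠N ≈ 119.98°
|D| = √(343051² + 69148²) ≈ 3.4995e+05, ∠D ≈ 168.60°
|T| = 6.7922e+06 / 3.4995e+05 ≈ 19.409
Gain = 20 log₁₀(19.409) ≈ 25.76 dB
∠T = 119.98° − 168.60° = -48.62°

Substitute s = j766:
Numerator: 10(j766)^2 + 10040(j766) + 40000 = -5827560 + j7690640
Denominator: (j766)^2 + 118(j766) + 345 = -586411 + j90388
|N| = √(5827560² + 7690640²) ≈ 9.6492e+06, ∠N ≈ 127.15°
|D| = √(586411² + 90388²) ≈ 5.9334e+05, ∠D ≈ 171.24°
|T| = 9.6492e+06 / 5.9334e+05 ≈ 16.263
Gain = 20 log₁₀(16.263) ≈ 24.22 dB
∠T = 127.15° − 171.24° = -44.09°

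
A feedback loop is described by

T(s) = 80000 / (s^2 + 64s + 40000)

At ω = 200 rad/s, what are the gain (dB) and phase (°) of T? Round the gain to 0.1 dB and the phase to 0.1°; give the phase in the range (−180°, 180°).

15.9 dB, -90.0°

At s = jω = j200:
quadratic: (j200)² + 64·j200 + 40000 = 0 + j12800 → |·| ≈ 12800, ∠ ≈ 90.00°
|T| = 80000 / 12800 ≈ 6.25
Gain = 20 log₁₀(6.25) ≈ 15.92 dB
∠T = 0.00° − 90.00° = -90.00°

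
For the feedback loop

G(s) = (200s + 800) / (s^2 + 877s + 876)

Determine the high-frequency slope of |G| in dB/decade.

Each pole contributes −20 dB/decade at high frequency; each zero contributes +20 dB/decade.
Net: 1 zero(s) − 2 pole(s) → -20 dB/decade.

-20 dB/decade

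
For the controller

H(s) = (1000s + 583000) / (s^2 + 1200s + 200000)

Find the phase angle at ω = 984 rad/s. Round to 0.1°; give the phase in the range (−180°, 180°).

-63.7°

Substitute s = j984:
Numerator: 1000(j984) + 583000 = 583000 + j984000
Denominator: (j984)^2 + 1200(j984) + 200000 = -768256 + j1180800
|N| = √(583000² + 984000²) ≈ 1.1437e+06, ∠N ≈ 59.35°
|D| = √(768256² + 1180800²) ≈ 1.4087e+06, ∠D ≈ 123.05°
∠H = 59.35° − 123.05° = -63.70°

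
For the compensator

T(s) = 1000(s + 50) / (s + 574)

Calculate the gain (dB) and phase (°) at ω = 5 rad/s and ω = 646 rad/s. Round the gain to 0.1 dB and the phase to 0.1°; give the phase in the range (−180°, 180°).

At s = jω = j5:
zero (s+50): 50 + j5 → |·| = √(50²+5²) = √2525 ≈ 50.249, ∠ = arctan(5/50) ≈ 5.71°
pole (s+574): 574 + j5 → |·| = √(574²+5²) = √329501 ≈ 574.02, ∠ = arctan(5/574) ≈ 0.50°
|T| = 1000 · 50.249 / 574.02 ≈ 87.539
Gain = 20 log₁₀(87.539) ≈ 38.84 dB
∠T = 5.71° − 0.50° = 5.21°

At s = jω = j646:
zero (s+50): 50 + j646 → |·| = √(50²+646²) = √419816 ≈ 647.93, ∠ = arctan(646/50) ≈ 85.57°
pole (s+574): 574 + j646 → |·| = √(574²+646²) = √746792 ≈ 864.17, ∠ = arctan(646/574) ≈ 48.38°
|T| = 1000 · 647.93 / 864.17 ≈ 749.77
Gain = 20 log₁₀(749.77) ≈ 57.50 dB
∠T = 85.57° − 48.38° = 37.19°

ω = 5: 38.8 dB, 5.2°; ω = 646: 57.5 dB, 37.2°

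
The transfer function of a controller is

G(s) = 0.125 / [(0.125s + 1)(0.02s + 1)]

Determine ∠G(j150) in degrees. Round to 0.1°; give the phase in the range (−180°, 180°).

-158.5°

At ω = 150 rad/s:
pole (1 + j150·0.125) = 1 + j18.75 → |·| ≈ 18.777, ∠ ≈ 86.95°
pole (1 + j150·0.02) = 1 + j3 → |·| ≈ 3.1623, ∠ ≈ 71.57°
∠G = (0°) − (86.95° + 71.57°) = -158.52°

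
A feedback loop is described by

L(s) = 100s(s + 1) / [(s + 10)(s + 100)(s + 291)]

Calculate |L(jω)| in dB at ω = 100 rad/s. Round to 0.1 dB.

-12.8 dB

At s = jω = j100:
zero (s+1): 1 + j100 → |·| = √(1²+100²) = √10001 ≈ 100, ∠ = arctan(100/1) ≈ 89.43°
zero at origin: s = j100 → |·| = 100, ∠ = 90.00°
pole (s+10): 10 + j100 → |·| = √(10²+100²) = √10100 ≈ 100.5, ∠ = arctan(100/10) ≈ 84.29°
pole (s+100): 100 + j100 → |·| = √(100²+100²) = √20000 ≈ 141.42, ∠ = arctan(100/100) ≈ 45.00°
pole (s+291): 291 + j100 → |·| = √(291²+100²) = √94681 ≈ 307.7, ∠ = arctan(100/291) ≈ 18.96°
|L| = 100 · 10000 / 4.3733e+06 ≈ 0.22866
Gain = 20 log₁₀(0.22866) ≈ -12.82 dB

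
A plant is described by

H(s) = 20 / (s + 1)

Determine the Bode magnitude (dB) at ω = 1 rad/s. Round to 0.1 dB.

Substitute s = j1:
Numerator: 20 = 20 + j0
Denominator: (j1) + 1 = 1 + j1
|N| = √(20² + 0²) ≈ 20, ∠N ≈ 0.00°
|D| = √(1² + 1²) ≈ 1.4142, ∠D ≈ 45.00°
|H| = 20 / 1.4142 ≈ 14.142
Gain = 20 log₁₀(14.142) ≈ 23.01 dB

23.0 dB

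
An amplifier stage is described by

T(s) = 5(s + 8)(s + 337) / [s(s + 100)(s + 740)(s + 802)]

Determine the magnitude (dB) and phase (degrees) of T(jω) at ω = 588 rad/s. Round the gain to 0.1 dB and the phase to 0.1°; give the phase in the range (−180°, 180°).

At s = jω = j588:
zero (s+8): 8 + j588 → |·| = √(8²+588²) = √345808 ≈ 588.05, ∠ = arctan(588/8) ≈ 89.22°
zero (s+337): 337 + j588 → |·| = √(337²+588²) = √459313 ≈ 677.73, ∠ = arctan(588/337) ≈ 60.18°
pole (s+100): 100 + j588 → |·| = √(100²+588²) = √355744 ≈ 596.44, ∠ = arctan(588/100) ≈ 80.35°
pole (s+740): 740 + j588 → |·| = √(740²+588²) = √893344 ≈ 945.17, ∠ = arctan(588/740) ≈ 38.47°
pole (s+802): 802 + j588 → |·| = √(802²+588²) = √988948 ≈ 994.46, ∠ = arctan(588/802) ≈ 36.25°
pole at origin: |s| = 588, ∠ = 90.00° (in denominator)
|T| = 5 · 3.9854e+05 / 3.2964e+11 ≈ 6.0451e-06
Gain = 20 log₁₀(6.0451e-06) ≈ -104.37 dB
∠T = 149.40° − 245.07° = -95.67°

-104.4 dB, -95.7°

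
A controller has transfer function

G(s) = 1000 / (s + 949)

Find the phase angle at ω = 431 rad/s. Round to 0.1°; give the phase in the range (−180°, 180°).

Substitute s = j431:
Numerator: 1000 = 1000 + j0
Denominator: (j431) + 949 = 949 + j431
|N| = √(1000² + 0²) ≈ 1000, ∠N ≈ 0.00°
|D| = √(949² + 431²) ≈ 1042.3, ∠D ≈ 24.43°
∠G = 0.00° − 24.43° = -24.43°

-24.4°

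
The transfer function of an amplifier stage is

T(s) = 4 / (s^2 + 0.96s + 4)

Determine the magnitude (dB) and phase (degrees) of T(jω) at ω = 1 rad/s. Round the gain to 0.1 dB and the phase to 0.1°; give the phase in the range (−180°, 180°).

At s = jω = j1:
quadratic: (j1)² + 0.96·j1 + 4 = 3 + j0.96 → |·| ≈ 3.1499, ∠ ≈ 17.74°
|T| = 4 / 3.1499 ≈ 1.2699
Gain = 20 log₁₀(1.2699) ≈ 2.08 dB
∠T = 0.00° − 17.74° = -17.74°

2.1 dB, -17.7°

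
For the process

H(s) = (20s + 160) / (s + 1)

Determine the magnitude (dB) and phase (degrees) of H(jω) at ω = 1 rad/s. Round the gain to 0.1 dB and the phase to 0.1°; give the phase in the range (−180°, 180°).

41.1 dB, -37.9°

Substitute s = j1:
Numerator: 20(j1) + 160 = 160 + j20
Denominator: (j1) + 1 = 1 + j1
|N| = √(160² + 20²) ≈ 161.25, ∠N ≈ 7.13°
|D| = √(1² + 1²) ≈ 1.4142, ∠D ≈ 45.00°
|H| = 161.25 / 1.4142 ≈ 114.02
Gain = 20 log₁₀(114.02) ≈ 41.14 dB
∠H = 7.13° − 45.00° = -37.87°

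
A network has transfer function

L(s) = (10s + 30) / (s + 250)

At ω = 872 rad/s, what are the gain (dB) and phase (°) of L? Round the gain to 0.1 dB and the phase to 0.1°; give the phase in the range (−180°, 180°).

Substitute s = j872:
Numerator: 10(j872) + 30 = 30 + j8720
Denominator: (j872) + 250 = 250 + j872
|N| = √(30² + 8720²) ≈ 8720.1, ∠N ≈ 89.80°
|D| = √(250² + 872²) ≈ 907.13, ∠D ≈ 74.00°
|L| = 8720.1 / 907.13 ≈ 9.6128
Gain = 20 log₁₀(9.6128) ≈ 19.66 dB
∠L = 89.80° − 74.00° = 15.80°

19.7 dB, 15.8°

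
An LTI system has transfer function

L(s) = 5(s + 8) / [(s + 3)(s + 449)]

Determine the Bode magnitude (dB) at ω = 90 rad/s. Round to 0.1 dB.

At s = jω = j90:
zero (s+8): 8 + j90 → |·| = √(8²+90²) = √8164 ≈ 90.355, ∠ = arctan(90/8) ≈ 84.92°
pole (s+3): 3 + j90 → |·| = √(3²+90²) = √8109 ≈ 90.05, ∠ = arctan(90/3) ≈ 88.09°
pole (s+449): 449 + j90 → |·| = √(449²+90²) = √209701 ≈ 457.93, ∠ = arctan(90/449) ≈ 11.33°
|L| = 5 · 90.355 / 41237 ≈ 0.010956
Gain = 20 log₁₀(0.010956) ≈ -39.21 dB

-39.2 dB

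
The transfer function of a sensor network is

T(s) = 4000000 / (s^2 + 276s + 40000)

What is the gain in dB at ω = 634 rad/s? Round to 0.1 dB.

20.0 dB

At s = jω = j634:
quadratic: (j634)² + 276·j634 + 40000 = -361956 + j174984 → |·| ≈ 4.0203e+05, ∠ ≈ 154.20°
|T| = 4000000 / 4.0203e+05 ≈ 9.9495
Gain = 20 log₁₀(9.9495) ≈ 19.96 dB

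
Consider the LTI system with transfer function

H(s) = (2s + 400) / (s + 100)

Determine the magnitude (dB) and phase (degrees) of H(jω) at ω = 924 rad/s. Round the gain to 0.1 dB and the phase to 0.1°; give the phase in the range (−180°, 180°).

Substitute s = j924:
Numerator: 2(j924) + 400 = 400 + j1848
Denominator: (j924) + 100 = 100 + j924
|N| = √(400² + 1848²) ≈ 1890.8, ∠N ≈ 77.79°
|D| = √(100² + 924²) ≈ 929.4, ∠D ≈ 83.82°
|H| = 1890.8 / 929.4 ≈ 2.0344
Gain = 20 log₁₀(2.0344) ≈ 6.17 dB
∠H = 77.79° − 83.82° = -6.03°

6.2 dB, -6.0°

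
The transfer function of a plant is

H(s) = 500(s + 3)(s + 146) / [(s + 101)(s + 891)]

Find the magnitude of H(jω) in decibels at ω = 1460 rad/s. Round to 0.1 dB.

52.6 dB

At s = jω = j1460:
zero (s+3): 3 + j1460 → |·| = √(3²+1460²) = √2131609 ≈ 1460, ∠ = arctan(1460/3) ≈ 89.88°
zero (s+146): 146 + j1460 → |·| = √(146²+1460²) = √2152916 ≈ 1467.3, ∠ = arctan(1460/146) ≈ 84.29°
pole (s+101): 101 + j1460 → |·| = √(101²+1460²) = √2141801 ≈ 1463.5, ∠ = arctan(1460/101) ≈ 86.04°
pole (s+891): 891 + j1460 → |·| = √(891²+1460²) = √2925481 ≈ 1710.4, ∠ = arctan(1460/891) ≈ 58.61°
|H| = 500 · 2.1423e+06 / 2.5032e+06 ≈ 427.91
Gain = 20 log₁₀(427.91) ≈ 52.63 dB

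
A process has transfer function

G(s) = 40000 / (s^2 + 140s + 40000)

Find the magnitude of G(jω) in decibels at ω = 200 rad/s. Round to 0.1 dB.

At s = jω = j200:
quadratic: (j200)² + 140·j200 + 40000 = 0 + j28000 → |·| ≈ 28000, ∠ ≈ 90.00°
|G| = 40000 / 28000 ≈ 1.4286
Gain = 20 log₁₀(1.4286) ≈ 3.10 dB

3.1 dB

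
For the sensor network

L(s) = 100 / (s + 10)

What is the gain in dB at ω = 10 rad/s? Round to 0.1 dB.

At s = jω = j10:
pole (s+10): 10 + j10 → |·| = √(10²+10²) = √200 ≈ 14.142, ∠ = arctan(10/10) ≈ 45.00°
|L| = 100 / 14.142 ≈ 7.0711
Gain = 20 log₁₀(7.0711) ≈ 16.99 dB

17.0 dB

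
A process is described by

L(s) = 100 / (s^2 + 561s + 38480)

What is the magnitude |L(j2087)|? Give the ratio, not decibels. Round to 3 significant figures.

2.24e-05

Substitute s = j2087:
Numerator: 100 = 100 + j0
Denominator: (j2087)^2 + 561(j2087) + 38480 = -4317089 + j1170807
|N| = √(100² + 0²) ≈ 100, ∠N ≈ 0.00°
|D| = √(4317089² + 1170807²) ≈ 4.473e+06, ∠D ≈ 164.83°
|L| = 100 / 4.473e+06 ≈ 2.2356e-05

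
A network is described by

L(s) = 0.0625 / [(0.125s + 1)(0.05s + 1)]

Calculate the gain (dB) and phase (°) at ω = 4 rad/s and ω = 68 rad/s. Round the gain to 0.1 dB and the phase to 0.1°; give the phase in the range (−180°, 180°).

ω = 4: -25.2 dB, -37.9°; ω = 68: -53.7 dB, -156.9°

At ω = 4 rad/s:
pole (1 + j4·0.125) = 1 + j0.5 → |·| ≈ 1.118, ∠ ≈ 26.57°
pole (1 + j4·0.05) = 1 + j0.2 → |·| ≈ 1.0198, ∠ ≈ 11.31°
|L| = 0.0625 · 1 / (1.118 · 1.0198) ≈ 0.054818
Gain = 20 log₁₀(0.054818) ≈ -25.22 dB
∠L = (0°) − (26.57° + 11.31°) = -37.88°

At ω = 68 rad/s:
pole (1 + j68·0.125) = 1 + j8.5 → |·| ≈ 8.5586, ∠ ≈ 83.29°
pole (1 + j68·0.05) = 1 + j3.4 → |·| ≈ 3.544, ∠ ≈ 73.61°
|L| = 0.0625 · 1 / (8.5586 · 3.544) ≈ 0.0020606
Gain = 20 log₁₀(0.0020606) ≈ -53.72 dB
∠L = (0°) − (83.29° + 73.61°) = -156.90°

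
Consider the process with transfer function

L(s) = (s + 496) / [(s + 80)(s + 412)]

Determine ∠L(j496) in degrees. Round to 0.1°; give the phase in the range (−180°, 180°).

At s = jω = j496:
zero (s+496): 496 + j496 → |·| = √(496²+496²) = √492032 ≈ 701.45, ∠ = arctan(496/496) ≈ 45.00°
pole (s+80): 80 + j496 → |·| = √(80²+496²) = √252416 ≈ 502.41, ∠ = arctan(496/80) ≈ 80.84°
pole (s+412): 412 + j496 → |·| = √(412²+496²) = √415760 ≈ 644.79, ∠ = arctan(496/412) ≈ 50.29°
∠L = 45.00° − 131.13° = -86.13°

-86.1°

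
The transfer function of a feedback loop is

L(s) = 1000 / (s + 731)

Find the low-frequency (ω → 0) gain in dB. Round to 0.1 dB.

2.7 dB

L(0) = 1000 / (731) ≈ 1.368
20 log₁₀(1.368) ≈ 2.72 dB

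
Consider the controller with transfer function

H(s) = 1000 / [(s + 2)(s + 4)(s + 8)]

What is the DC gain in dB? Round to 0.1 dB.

23.9 dB

H(0) = 1000 / (2·4·8) = 15.625
20 log₁₀(15.625) ≈ 23.88 dB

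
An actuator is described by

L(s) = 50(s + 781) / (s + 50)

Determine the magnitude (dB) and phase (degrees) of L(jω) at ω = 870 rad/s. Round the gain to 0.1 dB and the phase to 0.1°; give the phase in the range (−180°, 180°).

At s = jω = j870:
zero (s+781): 781 + j870 → |·| = √(781²+870²) = √1366861 ≈ 1169.1, ∠ = arctan(870/781) ≈ 48.09°
pole (s+50): 50 + j870 → |·| = √(50²+870²) = √759400 ≈ 871.44, ∠ = arctan(870/50) ≈ 86.71°
|L| = 50 · 1169.1 / 871.44 ≈ 67.079
Gain = 20 log₁₀(67.079) ≈ 36.53 dB
∠L = 48.09° − 86.71° = -38.62°

36.5 dB, -38.6°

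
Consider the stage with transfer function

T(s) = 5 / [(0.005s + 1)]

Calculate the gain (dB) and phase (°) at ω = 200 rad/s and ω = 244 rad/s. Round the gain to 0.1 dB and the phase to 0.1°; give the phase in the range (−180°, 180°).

At ω = 200 rad/s:
pole (1 + j200·0.005) = 1 + j1 → |·| ≈ 1.4142, ∠ ≈ 45.00°
|T| = 5 · 1 / (1.4142) ≈ 3.5356
Gain = 20 log₁₀(3.5356) ≈ 10.97 dB
∠T = (0°) − (45.00°) = -45.00°

At ω = 244 rad/s:
pole (1 + j244·0.005) = 1 + j1.22 → |·| ≈ 1.5775, ∠ ≈ 50.66°
|T| = 5 · 1 / (1.5775) ≈ 3.1696
Gain = 20 log₁₀(3.1696) ≈ 10.02 dB
∠T = (0°) − (50.66°) = -50.66°

ω = 200: 11.0 dB, -45.0°; ω = 244: 10.0 dB, -50.7°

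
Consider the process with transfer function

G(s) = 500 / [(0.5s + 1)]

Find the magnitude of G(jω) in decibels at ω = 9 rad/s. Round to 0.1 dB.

At ω = 9 rad/s:
pole (1 + j9·0.5) = 1 + j4.5 → |·| ≈ 4.6098, ∠ ≈ 77.47°
|G| = 500 · 1 / (4.6098) ≈ 108.46
Gain = 20 log₁₀(108.46) ≈ 40.71 dB

40.7 dB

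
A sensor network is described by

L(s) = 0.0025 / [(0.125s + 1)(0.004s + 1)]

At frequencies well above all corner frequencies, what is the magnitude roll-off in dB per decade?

-40 dB/decade

Each pole contributes −20 dB/decade at high frequency; each zero contributes +20 dB/decade.
Net: 0 zero(s) − 2 pole(s) → -40 dB/decade.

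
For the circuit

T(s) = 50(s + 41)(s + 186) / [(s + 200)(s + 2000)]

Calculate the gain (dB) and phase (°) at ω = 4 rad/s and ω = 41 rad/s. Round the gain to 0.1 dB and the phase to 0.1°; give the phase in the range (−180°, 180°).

ω = 4: -0.4 dB, 5.5°; ω = 41: 2.6 dB, 44.7°

At s = jω = j4:
zero (s+41): 41 + j4 → |·| = √(41²+4²) = √1697 ≈ 41.195, ∠ = arctan(4/41) ≈ 5.57°
zero (s+186): 186 + j4 → |·| = √(186²+4²) = √34612 ≈ 186.04, ∠ = arctan(4/186) ≈ 1.23°
pole (s+200): 200 + j4 → |·| = √(200²+4²) = √40016 ≈ 200.04, ∠ = arctan(4/200) ≈ 1.15°
pole (s+2000): 2000 + j4 → |·| = √(2000²+4²) = √4000016 ≈ 2000, ∠ = arctan(4/2000) ≈ 0.11°
|T| = 50 · 7663.9 / 4.0008e+05 ≈ 0.9578
Gain = 20 log₁₀(0.9578) ≈ -0.37 dB
∠T = 6.80° − 1.26° = 5.54°

At s = jω = j41:
zero (s+41): 41 + j41 → |·| = √(41²+41²) = √3362 ≈ 57.983, ∠ = arctan(41/41) ≈ 45.00°
zero (s+186): 186 + j41 → |·| = √(186²+41²) = √36277 ≈ 190.47, ∠ = arctan(41/186) ≈ 12.43°
pole (s+200): 200 + j41 → |·| = √(200²+41²) = √41681 ≈ 204.16, ∠ = arctan(41/200) ≈ 11.59°
pole (s+2000): 2000 + j41 → |·| = √(2000²+41²) = √4001681 ≈ 2000.4, ∠ = arctan(41/2000) ≈ 1.17°
|T| = 50 · 11044 / 4.084e+05 ≈ 1.3521
Gain = 20 log₁₀(1.3521) ≈ 2.62 dB
∠T = 57.43° − 12.76° = 44.67°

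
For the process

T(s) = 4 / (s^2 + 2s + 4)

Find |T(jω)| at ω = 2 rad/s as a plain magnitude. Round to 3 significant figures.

1.00

At s = jω = j2:
quadratic: (j2)² + 2·j2 + 4 = 0 + j4 → |·| ≈ 4, ∠ ≈ 90.00°
|T| = 4 / 4 ≈ 1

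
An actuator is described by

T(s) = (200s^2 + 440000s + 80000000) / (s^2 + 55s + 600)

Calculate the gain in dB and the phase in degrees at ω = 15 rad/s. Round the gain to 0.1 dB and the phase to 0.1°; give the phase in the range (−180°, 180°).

Substitute s = j15:
Numerator: 200(j15)^2 + 440000(j15) + 80000000 = 79955000 + j6600000
Denominator: (j15)^2 + 55(j15) + 600 = 375 + j825
|N| = √(79955000² + 6600000²) ≈ 8.0227e+07, ∠N ≈ 4.72°
|D| = √(375² + 825²) ≈ 906.23, ∠D ≈ 65.56°
|T| = 8.0227e+07 / 906.23 ≈ 88528
Gain = 20 log₁₀(88528) ≈ 98.94 dB
∠T = 4.72° − 65.56° = -60.84°

98.9 dB, -60.8°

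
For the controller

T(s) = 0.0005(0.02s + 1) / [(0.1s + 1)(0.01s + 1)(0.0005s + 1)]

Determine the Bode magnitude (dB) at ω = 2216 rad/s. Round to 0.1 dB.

At ω = 2216 rad/s:
zero (1 + j2216·0.02) = 1 + j44.32 → |·| ≈ 44.331, ∠ ≈ 88.71°
pole (1 + j2216·0.1) = 1 + j221.6 → |·| ≈ 221.6, ∠ ≈ 89.74°
pole (1 + j2216·0.01) = 1 + j22.16 → |·| ≈ 22.183, ∠ ≈ 87.42°
pole (1 + j2216·0.0005) = 1 + j1.108 → |·| ≈ 1.4925, ∠ ≈ 47.93°
|T| = 0.0005 · 44.331 / (221.6 · 22.183 · 1.4925) ≈ 3.0212e-06
Gain = 20 log₁₀(3.0212e-06) ≈ -110.40 dB

-110.4 dB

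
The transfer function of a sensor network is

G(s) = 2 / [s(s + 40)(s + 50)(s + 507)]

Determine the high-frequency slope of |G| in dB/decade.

-80 dB/decade

Each pole contributes −20 dB/decade at high frequency; each zero contributes +20 dB/decade.
Net: 0 zero(s) − 4 pole(s) → -80 dB/decade.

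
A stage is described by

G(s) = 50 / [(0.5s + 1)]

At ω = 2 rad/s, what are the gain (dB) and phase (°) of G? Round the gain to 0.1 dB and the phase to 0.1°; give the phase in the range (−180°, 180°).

31.0 dB, -45.0°

At ω = 2 rad/s:
pole (1 + j2·0.5) = 1 + j1 → |·| ≈ 1.4142, ∠ ≈ 45.00°
|G| = 50 · 1 / (1.4142) ≈ 35.356
Gain = 20 log₁₀(35.356) ≈ 30.97 dB
∠G = (0°) − (45.00°) = -45.00°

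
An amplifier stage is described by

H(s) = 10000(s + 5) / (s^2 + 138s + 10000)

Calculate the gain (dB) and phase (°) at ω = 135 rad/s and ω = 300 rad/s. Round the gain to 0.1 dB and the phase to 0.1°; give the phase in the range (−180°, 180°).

At s = jω = j135:
zero (s+5): 5 + j135 → |·| = √(5²+135²) = √18250 ≈ 135.09, ∠ = arctan(135/5) ≈ 87.88°
quadratic: (j135)² + 138·j135 + 10000 = -8225 + j18630 → |·| ≈ 20365, ∠ ≈ 113.82°
|H| = 10000 · 135.09 / 20365 ≈ 66.334
Gain = 20 log₁₀(66.334) ≈ 36.43 dB
∠H = 87.88° − 113.82° = -25.94°

At s = jω = j300:
zero (s+5): 5 + j300 → |·| = √(5²+300²) = √90025 ≈ 300.04, ∠ = arctan(300/5) ≈ 89.05°
quadratic: (j300)² + 138·j300 + 10000 = -80000 + j41400 → |·| ≈ 90078, ∠ ≈ 152.64°
|H| = 10000 · 300.04 / 90078 ≈ 33.309
Gain = 20 log₁₀(33.309) ≈ 30.45 dB
∠H = 89.05° − 152.64° = -63.59°

ω = 135: 36.4 dB, -25.9°; ω = 300: 30.5 dB, -63.6°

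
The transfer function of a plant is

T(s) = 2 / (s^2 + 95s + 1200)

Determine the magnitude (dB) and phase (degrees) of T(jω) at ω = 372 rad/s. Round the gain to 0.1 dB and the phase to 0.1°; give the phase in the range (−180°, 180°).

-97.0 dB, -165.6°

Substitute s = j372:
Numerator: 2 = 2 + j0
Denominator: (j372)^2 + 95(j372) + 1200 = -137184 + j35340
|N| = √(2² + 0²) ≈ 2, ∠N ≈ 0.00°
|D| = √(137184² + 35340²) ≈ 1.4166e+05, ∠D ≈ 165.55°
|T| = 2 / 1.4166e+05 ≈ 1.4118e-05
Gain = 20 log₁₀(1.4118e-05) ≈ -97.00 dB
∠T = 0.00° − 165.55° = -165.55°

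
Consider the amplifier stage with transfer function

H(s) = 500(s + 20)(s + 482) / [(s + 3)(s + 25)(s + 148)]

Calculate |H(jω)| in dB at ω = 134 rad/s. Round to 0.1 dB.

At s = jω = j134:
zero (s+20): 20 + j134 → |·| = √(20²+134²) = √18356 ≈ 135.48, ∠ = arctan(134/20) ≈ 81.51°
zero (s+482): 482 + j134 → |·| = √(482²+134²) = √250280 ≈ 500.28, ∠ = arctan(134/482) ≈ 15.54°
pole (s+3): 3 + j134 → |·| = √(3²+134²) = √17965 ≈ 134.03, ∠ = arctan(134/3) ≈ 88.72°
pole (s+25): 25 + j134 → |·| = √(25²+134²) = √18581 ≈ 136.31, ∠ = arctan(134/25) ≈ 79.43°
pole (s+148): 148 + j134 → |·| = √(148²+134²) = √39860 ≈ 199.65, ∠ = arctan(134/148) ≈ 42.16°
|H| = 500 · 67778 / 3.6475e+06 ≈ 9.291
Gain = 20 log₁₀(9.291) ≈ 19.36 dB

19.4 dB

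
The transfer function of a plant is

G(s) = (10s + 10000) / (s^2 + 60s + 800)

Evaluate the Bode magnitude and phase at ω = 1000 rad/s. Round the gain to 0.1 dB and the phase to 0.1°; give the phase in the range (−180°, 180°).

Substitute s = j1000:
Numerator: 10(j1000) + 10000 = 10000 + j10000
Denominator: (j1000)^2 + 60(j1000) + 800 = -999200 + j60000
|N| = √(10000² + 10000²) ≈ 14142, ∠N ≈ 45.00°
|D| = √(999200² + 60000²) ≈ 1.001e+06, ∠D ≈ 176.56°
|G| = 14142 / 1.001e+06 ≈ 0.014128
Gain = 20 log₁₀(0.014128) ≈ -37.00 dB
∠G = 45.00° − 176.56° = -131.56°

-37.0 dB, -131.6°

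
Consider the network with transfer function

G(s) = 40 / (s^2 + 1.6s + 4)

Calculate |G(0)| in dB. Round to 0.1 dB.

G(0) = 40 / 4 = 10
20 log₁₀(10) ≈ 20.00 dB

20.0 dB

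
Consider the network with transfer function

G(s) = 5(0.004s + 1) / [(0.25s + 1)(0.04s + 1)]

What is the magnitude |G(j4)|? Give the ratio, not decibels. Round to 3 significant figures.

At ω = 4 rad/s:
zero (1 + j4·0.004) = 1 + j0.016 → |·| ≈ 1.0001, ∠ ≈ 0.92°
pole (1 + j4·0.25) = 1 + j1 → |·| ≈ 1.4142, ∠ ≈ 45.00°
pole (1 + j4·0.04) = 1 + j0.16 → |·| ≈ 1.0127, ∠ ≈ 9.09°
|G| = 5 · 1.0001 / (1.4142 · 1.0127) ≈ 3.4916

3.49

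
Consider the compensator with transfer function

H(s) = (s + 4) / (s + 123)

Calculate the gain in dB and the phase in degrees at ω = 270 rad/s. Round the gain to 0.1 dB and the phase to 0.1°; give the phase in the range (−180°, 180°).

At s = jω = j270:
zero (s+4): 4 + j270 → |·| = √(4²+270²) = √72916 ≈ 270.03, ∠ = arctan(270/4) ≈ 89.15°
pole (s+123): 123 + j270 → |·| = √(123²+270²) = √88029 ≈ 296.7, ∠ = arctan(270/123) ≈ 65.51°
|H| = 1 · 270.03 / 296.7 ≈ 0.91011
Gain = 20 log₁₀(0.91011) ≈ -0.82 dB
∠H = 89.15° − 65.51° = 23.64°

-0.8 dB, 23.6°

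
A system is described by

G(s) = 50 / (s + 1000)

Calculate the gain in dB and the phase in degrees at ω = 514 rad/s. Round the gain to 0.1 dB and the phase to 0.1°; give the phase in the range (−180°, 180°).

Substitute s = j514:
Numerator: 50 = 50 + j0
Denominator: (j514) + 1000 = 1000 + j514
|N| = √(50² + 0²) ≈ 50, ∠N ≈ 0.00°
|D| = √(1000² + 514²) ≈ 1124.4, ∠D ≈ 27.20°
|G| = 50 / 1124.4 ≈ 0.044468
Gain = 20 log₁₀(0.044468) ≈ -27.04 dB
∠G = 0.00° − 27.20° = -27.20°

-27.0 dB, -27.2°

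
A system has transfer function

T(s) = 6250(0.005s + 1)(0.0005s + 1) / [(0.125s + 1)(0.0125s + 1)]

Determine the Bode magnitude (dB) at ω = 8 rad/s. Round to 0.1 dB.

72.9 dB

At ω = 8 rad/s:
zero (1 + j8·0.005) = 1 + j0.04 → |·| ≈ 1.0008, ∠ ≈ 2.29°
zero (1 + j8·0.0005) = 1 + j0.004 → |·| ≈ 1, ∠ ≈ 0.23°
pole (1 + j8·0.125) = 1 + j1 → |·| ≈ 1.4142, ∠ ≈ 45.00°
pole (1 + j8·0.0125) = 1 + j0.1 → |·| ≈ 1.005, ∠ ≈ 5.71°
|T| = 6250 · 1.0008 · 1 / (1.4142 · 1.005) ≈ 4401
Gain = 20 log₁₀(4401) ≈ 72.87 dB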